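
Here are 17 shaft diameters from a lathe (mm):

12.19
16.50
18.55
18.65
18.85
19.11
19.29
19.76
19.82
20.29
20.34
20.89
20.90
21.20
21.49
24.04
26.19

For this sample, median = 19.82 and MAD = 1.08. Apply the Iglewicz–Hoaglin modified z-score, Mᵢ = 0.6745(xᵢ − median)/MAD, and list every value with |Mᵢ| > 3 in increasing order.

|Mᵢ| > 3 ⇔ |xᵢ − 19.82| > 3·1.08/0.6745 = 4.80.
So outliers lie outside [15.02, 24.62].
12.19: M = -4.77 → outlier.
26.19: M = 3.98 → outlier.

12.19, 26.19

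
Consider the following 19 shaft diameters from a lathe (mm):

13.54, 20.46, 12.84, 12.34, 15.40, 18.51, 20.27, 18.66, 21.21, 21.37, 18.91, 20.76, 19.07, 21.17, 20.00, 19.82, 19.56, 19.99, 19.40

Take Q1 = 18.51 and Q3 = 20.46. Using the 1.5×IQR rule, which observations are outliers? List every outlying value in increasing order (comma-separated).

IQR = Q3 − Q1 = 20.46 − 18.51 = 1.95.
Lower fence = Q1 − 1.5·IQR = 18.51 − 2.925 = 15.585.
Upper fence = Q3 + 1.5·IQR = 20.46 + 2.925 = 23.385.
12.34 < 15.585 → outlier.
12.84 < 15.585 → outlier.
13.54 < 15.585 → outlier.
15.40 < 15.585 → outlier.
All remaining values lie within [15.585, 23.385].

12.34, 12.84, 13.54, 15.40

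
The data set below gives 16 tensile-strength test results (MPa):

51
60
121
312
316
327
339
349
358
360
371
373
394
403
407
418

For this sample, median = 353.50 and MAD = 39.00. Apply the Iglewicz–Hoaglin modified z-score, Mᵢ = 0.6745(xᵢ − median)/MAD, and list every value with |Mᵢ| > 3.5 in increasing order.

51, 60, 121

|Mᵢ| > 3.5 ⇔ |xᵢ − 353.50| > 3.5·39.00/0.6745 = 202.37.
So outliers lie outside [151.13, 555.87].
51: M = -5.23 → outlier.
60: M = -5.08 → outlier.
121: M = -4.02 → outlier.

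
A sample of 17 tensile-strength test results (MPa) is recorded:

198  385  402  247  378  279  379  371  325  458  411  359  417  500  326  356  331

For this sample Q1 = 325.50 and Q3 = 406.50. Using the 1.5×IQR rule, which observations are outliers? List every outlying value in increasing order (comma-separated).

198

IQR = Q3 − Q1 = 406.50 − 325.50 = 81.00.
Lower fence = Q1 − 1.5·IQR = 325.50 − 121.50 = 204.00.
Upper fence = Q3 + 1.5·IQR = 406.50 + 121.50 = 528.00.
198 < 204.00 → outlier.
All remaining values lie within [204.00, 528.00].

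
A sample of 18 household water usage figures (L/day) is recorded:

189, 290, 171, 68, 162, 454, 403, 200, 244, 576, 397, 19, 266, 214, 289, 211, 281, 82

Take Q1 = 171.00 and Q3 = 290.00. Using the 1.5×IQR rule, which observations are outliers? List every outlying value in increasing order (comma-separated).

576

IQR = Q3 − Q1 = 290.00 − 171.00 = 119.00.
Lower fence = Q1 − 1.5·IQR = 171.00 − 178.50 = -7.50.
Upper fence = Q3 + 1.5·IQR = 290.00 + 178.50 = 468.50.
576 > 468.50 → outlier.
All remaining values lie within [-7.50, 468.50].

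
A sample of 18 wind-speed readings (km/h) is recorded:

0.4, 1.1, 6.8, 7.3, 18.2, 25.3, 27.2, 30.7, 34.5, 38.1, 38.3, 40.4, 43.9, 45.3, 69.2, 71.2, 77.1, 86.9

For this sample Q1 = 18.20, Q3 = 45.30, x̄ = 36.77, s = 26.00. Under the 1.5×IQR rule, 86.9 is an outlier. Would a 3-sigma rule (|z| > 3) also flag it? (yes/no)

z = (86.9 − 36.77) / 26.00 = 1.93.
|z| = 1.93 ≤ 3.

no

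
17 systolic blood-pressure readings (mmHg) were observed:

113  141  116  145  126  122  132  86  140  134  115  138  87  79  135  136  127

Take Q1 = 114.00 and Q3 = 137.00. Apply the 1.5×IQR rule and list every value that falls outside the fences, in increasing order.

79

IQR = Q3 − Q1 = 137.00 − 114.00 = 23.00.
Lower fence = Q1 − 1.5·IQR = 114.00 − 34.50 = 79.50.
Upper fence = Q3 + 1.5·IQR = 137.00 + 34.50 = 171.50.
79 < 79.50 → outlier.
All remaining values lie within [79.50, 171.50].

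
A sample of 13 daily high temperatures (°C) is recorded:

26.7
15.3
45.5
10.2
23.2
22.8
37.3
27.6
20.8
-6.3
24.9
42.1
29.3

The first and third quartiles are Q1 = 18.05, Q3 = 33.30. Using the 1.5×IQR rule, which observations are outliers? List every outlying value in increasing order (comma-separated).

-6.3

IQR = Q3 − Q1 = 33.30 − 18.05 = 15.25.
Lower fence = Q1 − 1.5·IQR = 18.05 − 22.875 = -4.825.
Upper fence = Q3 + 1.5·IQR = 33.30 + 22.875 = 56.175.
-6.3 < -4.825 → outlier.
All remaining values lie within [-4.825, 56.175].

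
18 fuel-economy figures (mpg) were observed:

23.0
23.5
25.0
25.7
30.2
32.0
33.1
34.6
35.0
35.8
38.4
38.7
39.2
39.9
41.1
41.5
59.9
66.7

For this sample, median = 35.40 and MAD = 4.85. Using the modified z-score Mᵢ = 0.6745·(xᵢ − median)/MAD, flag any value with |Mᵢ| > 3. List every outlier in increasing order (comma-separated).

|Mᵢ| > 3 ⇔ |xᵢ − 35.40| > 3·4.85/0.6745 = 21.57.
So outliers lie outside [13.83, 56.97].
59.9: M = 3.41 → outlier.
66.7: M = 4.35 → outlier.

59.9, 66.7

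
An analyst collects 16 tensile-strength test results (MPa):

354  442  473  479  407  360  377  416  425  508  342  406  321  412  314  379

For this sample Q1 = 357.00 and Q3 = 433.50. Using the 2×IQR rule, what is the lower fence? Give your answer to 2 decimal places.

204.00

IQR = Q3 − Q1 = 433.50 − 357.00 = 76.50.
Lower fence = Q1 − 2·IQR = 357.00 − 153.00 = 204.00.
Upper fence = Q3 + 2·IQR = 433.50 + 153.00 = 586.50.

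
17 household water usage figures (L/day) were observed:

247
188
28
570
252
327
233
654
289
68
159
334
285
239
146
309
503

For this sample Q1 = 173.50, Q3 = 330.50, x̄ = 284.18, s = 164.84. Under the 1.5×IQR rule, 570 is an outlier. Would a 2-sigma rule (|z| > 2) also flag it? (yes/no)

z = (570 − 284.18) / 164.84 = 1.73.
|z| = 1.73 ≤ 2.

no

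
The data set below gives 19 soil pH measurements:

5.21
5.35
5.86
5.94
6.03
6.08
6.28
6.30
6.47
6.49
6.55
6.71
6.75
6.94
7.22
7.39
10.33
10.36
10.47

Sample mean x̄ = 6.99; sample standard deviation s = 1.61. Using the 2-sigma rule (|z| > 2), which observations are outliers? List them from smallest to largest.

10.33, 10.36, 10.47

Cutoffs at x̄ ± 2s: 6.99 ± 2·1.61 = [3.77, 10.21].
10.33: z = 2.07, |z| > 2 → outlier.
10.36: z = 2.09, |z| > 2 → outlier.
10.47: z = 2.16, |z| > 2 → outlier.
Every other value lies within [3.77, 10.21].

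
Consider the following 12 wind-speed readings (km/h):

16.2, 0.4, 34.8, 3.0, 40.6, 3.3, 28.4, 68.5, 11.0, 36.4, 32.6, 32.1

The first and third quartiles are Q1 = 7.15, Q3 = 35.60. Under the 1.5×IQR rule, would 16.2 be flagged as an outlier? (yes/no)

IQR = Q3 − Q1 = 35.60 − 7.15 = 28.45.
Lower fence = Q1 − 1.5·IQR = 7.15 − 42.675 = -35.525.
Upper fence = Q3 + 1.5·IQR = 35.60 + 42.675 = 78.275.
16.2 lies within [-35.525, 78.275].

no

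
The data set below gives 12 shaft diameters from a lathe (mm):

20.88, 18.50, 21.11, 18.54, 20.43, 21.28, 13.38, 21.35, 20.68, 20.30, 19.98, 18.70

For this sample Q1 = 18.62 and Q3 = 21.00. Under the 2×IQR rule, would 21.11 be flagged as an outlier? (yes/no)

IQR = Q3 − Q1 = 21.00 − 18.62 = 2.38.
Lower fence = Q1 − 2·IQR = 18.62 − 4.76 = 13.86.
Upper fence = Q3 + 2·IQR = 21.00 + 4.76 = 25.76.
21.11 lies within [13.86, 25.76].

no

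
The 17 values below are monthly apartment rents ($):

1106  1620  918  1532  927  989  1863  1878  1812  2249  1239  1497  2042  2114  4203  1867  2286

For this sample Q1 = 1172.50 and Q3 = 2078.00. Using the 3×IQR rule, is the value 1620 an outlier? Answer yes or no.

IQR = Q3 − Q1 = 2078.00 − 1172.50 = 905.50.
Lower fence = Q1 − 3·IQR = 1172.50 − 2716.50 = -1544.00.
Upper fence = Q3 + 3·IQR = 2078.00 + 2716.50 = 4794.50.
1620 lies within [-1544.00, 4794.50].

no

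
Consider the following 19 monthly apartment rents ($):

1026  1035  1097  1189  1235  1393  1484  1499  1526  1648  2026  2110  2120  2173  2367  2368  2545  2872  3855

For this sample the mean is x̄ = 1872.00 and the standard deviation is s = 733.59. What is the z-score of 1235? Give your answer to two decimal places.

z = (1235 − 1872.00) / 733.59 = -0.87.

-0.87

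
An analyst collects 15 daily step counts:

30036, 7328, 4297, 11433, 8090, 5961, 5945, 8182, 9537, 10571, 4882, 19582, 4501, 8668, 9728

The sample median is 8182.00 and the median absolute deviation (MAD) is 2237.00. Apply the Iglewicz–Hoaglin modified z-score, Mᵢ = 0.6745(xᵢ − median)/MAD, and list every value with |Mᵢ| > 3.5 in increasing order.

|Mᵢ| > 3.5 ⇔ |xᵢ − 8182.00| > 3.5·2237.00/0.6745 = 11607.86.
So outliers lie outside [-3425.86, 19789.86].
30036: M = 6.59 → outlier.

30036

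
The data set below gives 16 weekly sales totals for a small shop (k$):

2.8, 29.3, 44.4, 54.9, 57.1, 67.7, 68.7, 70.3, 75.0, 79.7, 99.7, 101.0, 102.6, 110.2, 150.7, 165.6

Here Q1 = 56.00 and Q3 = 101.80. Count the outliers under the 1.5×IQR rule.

IQR = 45.80; fences at 56.00 − 68.70 = -12.70 and 101.80 + 68.70 = 170.50.
Every value lies within the cutoffs.

0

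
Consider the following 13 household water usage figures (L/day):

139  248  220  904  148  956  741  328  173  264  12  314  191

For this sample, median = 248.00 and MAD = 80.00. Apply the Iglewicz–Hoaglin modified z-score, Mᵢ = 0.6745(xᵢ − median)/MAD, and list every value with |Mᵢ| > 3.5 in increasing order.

|Mᵢ| > 3.5 ⇔ |xᵢ − 248.00| > 3.5·80.00/0.6745 = 415.12.
So outliers lie outside [-167.12, 663.12].
741: M = 4.16 → outlier.
904: M = 5.53 → outlier.
956: M = 5.97 → outlier.

741, 904, 956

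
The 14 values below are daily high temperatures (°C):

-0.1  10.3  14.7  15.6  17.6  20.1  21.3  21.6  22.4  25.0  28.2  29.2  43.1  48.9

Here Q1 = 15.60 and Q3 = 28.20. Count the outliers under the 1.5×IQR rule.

1

IQR = 12.60; fences at 15.60 − 18.90 = -3.30 and 28.20 + 18.90 = 47.10.
Outside the cutoffs: 48.9.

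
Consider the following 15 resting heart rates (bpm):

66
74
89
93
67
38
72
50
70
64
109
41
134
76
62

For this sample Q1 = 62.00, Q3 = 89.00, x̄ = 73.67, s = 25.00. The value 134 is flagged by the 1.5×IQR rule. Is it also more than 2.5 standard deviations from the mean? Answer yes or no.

no

z = (134 − 73.67) / 25.00 = 2.41.
|z| = 2.41 ≤ 2.5.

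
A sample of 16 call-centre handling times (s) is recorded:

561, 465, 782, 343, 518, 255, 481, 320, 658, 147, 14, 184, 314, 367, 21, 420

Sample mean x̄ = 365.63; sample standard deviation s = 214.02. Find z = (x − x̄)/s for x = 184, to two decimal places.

z = (184 − 365.63) / 214.02 = -0.85.

-0.85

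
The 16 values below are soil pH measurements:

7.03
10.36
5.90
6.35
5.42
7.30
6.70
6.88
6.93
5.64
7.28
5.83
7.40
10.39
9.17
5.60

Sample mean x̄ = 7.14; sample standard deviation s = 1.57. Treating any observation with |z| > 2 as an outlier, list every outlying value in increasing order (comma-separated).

10.36, 10.39

Cutoffs at x̄ ± 2s: 7.14 ± 2·1.57 = [4.00, 10.28].
10.36: z = 2.05, |z| > 2 → outlier.
10.39: z = 2.07, |z| > 2 → outlier.
Every other value lies within [4.00, 10.28].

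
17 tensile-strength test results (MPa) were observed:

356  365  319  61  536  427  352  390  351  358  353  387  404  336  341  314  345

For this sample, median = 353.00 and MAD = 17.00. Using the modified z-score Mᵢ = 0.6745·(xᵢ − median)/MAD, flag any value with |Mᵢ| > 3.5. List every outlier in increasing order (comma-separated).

61, 536

|Mᵢ| > 3.5 ⇔ |xᵢ − 353.00| > 3.5·17.00/0.6745 = 88.21.
So outliers lie outside [264.79, 441.21].
61: M = -11.59 → outlier.
536: M = 7.26 → outlier.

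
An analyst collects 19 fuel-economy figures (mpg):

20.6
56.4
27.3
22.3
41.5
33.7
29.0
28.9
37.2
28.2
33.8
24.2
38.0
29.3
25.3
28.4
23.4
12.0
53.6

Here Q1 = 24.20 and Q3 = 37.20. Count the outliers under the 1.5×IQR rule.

0

IQR = 13.00; fences at 24.20 − 19.50 = 4.70 and 37.20 + 19.50 = 56.70.
Every value lies within the cutoffs.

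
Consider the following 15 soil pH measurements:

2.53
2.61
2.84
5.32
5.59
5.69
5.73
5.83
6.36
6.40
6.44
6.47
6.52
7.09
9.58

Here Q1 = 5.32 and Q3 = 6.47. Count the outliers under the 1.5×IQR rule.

IQR = 1.15; fences at 5.32 − 1.725 = 3.595 and 6.47 + 1.725 = 8.195.
Outside the cutoffs: 2.53, 2.61, 2.84, 9.58.

4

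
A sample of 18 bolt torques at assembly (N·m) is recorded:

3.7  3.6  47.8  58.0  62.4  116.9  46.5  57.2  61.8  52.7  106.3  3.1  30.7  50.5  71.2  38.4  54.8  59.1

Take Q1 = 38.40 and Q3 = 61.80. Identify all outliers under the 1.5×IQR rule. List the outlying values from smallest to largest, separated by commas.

3.1, 106.3, 116.9

IQR = Q3 − Q1 = 61.80 − 38.40 = 23.40.
Lower fence = Q1 − 1.5·IQR = 38.40 − 35.10 = 3.30.
Upper fence = Q3 + 1.5·IQR = 61.80 + 35.10 = 96.90.
3.1 < 3.30 → outlier.
106.3 > 96.90 → outlier.
116.9 > 96.90 → outlier.
All remaining values lie within [3.30, 96.90].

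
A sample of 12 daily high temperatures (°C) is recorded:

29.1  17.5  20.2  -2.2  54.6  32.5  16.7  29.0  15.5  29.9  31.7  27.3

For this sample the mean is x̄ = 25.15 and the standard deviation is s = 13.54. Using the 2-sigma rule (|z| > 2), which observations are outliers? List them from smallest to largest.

Cutoffs at x̄ ± 2s: 25.15 ± 2·13.54 = [-1.93, 52.23].
-2.2: z = -2.02, |z| > 2 → outlier.
54.6: z = 2.18, |z| > 2 → outlier.
Every other value lies within [-1.93, 52.23].

-2.2, 54.6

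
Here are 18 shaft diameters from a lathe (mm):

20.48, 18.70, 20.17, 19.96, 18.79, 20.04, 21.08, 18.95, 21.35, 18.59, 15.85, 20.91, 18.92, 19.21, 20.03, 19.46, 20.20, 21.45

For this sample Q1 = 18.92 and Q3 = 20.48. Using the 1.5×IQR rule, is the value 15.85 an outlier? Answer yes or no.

yes

IQR = Q3 − Q1 = 20.48 − 18.92 = 1.56.
Lower fence = Q1 − 1.5·IQR = 18.92 − 2.34 = 16.58.
Upper fence = Q3 + 1.5·IQR = 20.48 + 2.34 = 22.82.
15.85 lies below the lower fence.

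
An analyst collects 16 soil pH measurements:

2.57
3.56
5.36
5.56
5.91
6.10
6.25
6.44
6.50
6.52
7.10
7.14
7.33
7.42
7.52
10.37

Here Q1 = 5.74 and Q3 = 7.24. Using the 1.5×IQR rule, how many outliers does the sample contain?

2

IQR = 1.50; fences at 5.74 − 2.25 = 3.49 and 7.24 + 2.25 = 9.49.
Outside the cutoffs: 2.57, 10.37.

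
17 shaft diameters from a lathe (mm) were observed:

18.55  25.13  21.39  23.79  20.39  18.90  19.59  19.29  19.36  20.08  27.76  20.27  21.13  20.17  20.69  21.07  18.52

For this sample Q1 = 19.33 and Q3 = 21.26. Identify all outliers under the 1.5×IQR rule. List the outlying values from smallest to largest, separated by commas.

25.13, 27.76

IQR = Q3 − Q1 = 21.26 − 19.33 = 1.93.
Lower fence = Q1 − 1.5·IQR = 19.33 − 2.895 = 16.435.
Upper fence = Q3 + 1.5·IQR = 21.26 + 2.895 = 24.155.
25.13 > 24.155 → outlier.
27.76 > 24.155 → outlier.
All remaining values lie within [16.435, 24.155].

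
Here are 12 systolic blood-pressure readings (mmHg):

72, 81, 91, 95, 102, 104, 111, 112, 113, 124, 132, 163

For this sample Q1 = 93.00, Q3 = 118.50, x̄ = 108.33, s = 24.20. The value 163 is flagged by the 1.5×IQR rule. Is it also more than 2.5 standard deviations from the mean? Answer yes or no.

no

z = (163 − 108.33) / 24.20 = 2.26.
|z| = 2.26 ≤ 2.5.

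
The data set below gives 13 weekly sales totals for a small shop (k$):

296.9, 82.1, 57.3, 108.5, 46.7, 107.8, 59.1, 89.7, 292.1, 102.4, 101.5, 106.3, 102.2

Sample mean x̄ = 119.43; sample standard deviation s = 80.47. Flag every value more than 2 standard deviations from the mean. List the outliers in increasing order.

292.1, 296.9

Cutoffs at x̄ ± 2s: 119.43 ± 2·80.47 = [-41.51, 280.37].
292.1: z = 2.15, |z| > 2 → outlier.
296.9: z = 2.21, |z| > 2 → outlier.
Every other value lies within [-41.51, 280.37].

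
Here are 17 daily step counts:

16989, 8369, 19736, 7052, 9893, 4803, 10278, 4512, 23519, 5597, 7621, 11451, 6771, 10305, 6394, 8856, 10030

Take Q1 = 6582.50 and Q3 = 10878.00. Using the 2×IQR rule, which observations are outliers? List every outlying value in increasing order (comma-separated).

19736, 23519

IQR = Q3 − Q1 = 10878.00 − 6582.50 = 4295.50.
Lower fence = Q1 − 2·IQR = 6582.50 − 8591.00 = -2008.50.
Upper fence = Q3 + 2·IQR = 10878.00 + 8591.00 = 19469.00.
19736 > 19469.00 → outlier.
23519 > 19469.00 → outlier.
All remaining values lie within [-2008.50, 19469.00].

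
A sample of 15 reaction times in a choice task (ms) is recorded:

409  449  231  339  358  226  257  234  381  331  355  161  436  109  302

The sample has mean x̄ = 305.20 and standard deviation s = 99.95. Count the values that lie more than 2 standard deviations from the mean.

Cutoffs: x̄ ± 2s = [105.30, 505.10].
Every value lies within the cutoffs.

0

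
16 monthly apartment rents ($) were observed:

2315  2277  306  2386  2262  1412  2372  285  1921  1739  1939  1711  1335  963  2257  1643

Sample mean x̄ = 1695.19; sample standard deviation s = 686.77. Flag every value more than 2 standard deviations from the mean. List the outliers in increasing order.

285, 306

Cutoffs at x̄ ± 2s: 1695.19 ± 2·686.77 = [321.65, 3068.73].
285: z = -2.05, |z| > 2 → outlier.
306: z = -2.02, |z| > 2 → outlier.
Every other value lies within [321.65, 3068.73].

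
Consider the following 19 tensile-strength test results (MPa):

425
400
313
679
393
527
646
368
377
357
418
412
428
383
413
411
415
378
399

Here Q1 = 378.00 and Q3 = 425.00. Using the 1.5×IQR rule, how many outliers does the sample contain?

3

IQR = 47.00; fences at 378.00 − 70.50 = 307.50 and 425.00 + 70.50 = 495.50.
Outside the cutoffs: 527, 646, 679.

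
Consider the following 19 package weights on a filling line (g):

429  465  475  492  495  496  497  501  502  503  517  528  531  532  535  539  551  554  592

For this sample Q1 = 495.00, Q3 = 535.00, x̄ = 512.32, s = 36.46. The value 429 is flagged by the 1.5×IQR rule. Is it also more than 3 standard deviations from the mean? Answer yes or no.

no

z = (429 − 512.32) / 36.46 = -2.29.
|z| = 2.29 ≤ 3.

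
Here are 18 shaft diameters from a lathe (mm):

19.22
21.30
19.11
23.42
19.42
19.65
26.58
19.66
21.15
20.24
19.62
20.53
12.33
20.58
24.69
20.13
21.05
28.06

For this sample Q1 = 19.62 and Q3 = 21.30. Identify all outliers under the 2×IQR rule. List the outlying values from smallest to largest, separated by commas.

IQR = Q3 − Q1 = 21.30 − 19.62 = 1.68.
Lower fence = Q1 − 2·IQR = 19.62 − 3.36 = 16.26.
Upper fence = Q3 + 2·IQR = 21.30 + 3.36 = 24.66.
12.33 < 16.26 → outlier.
24.69 > 24.66 → outlier.
26.58 > 24.66 → outlier.
28.06 > 24.66 → outlier.
All remaining values lie within [16.26, 24.66].

12.33, 24.69, 26.58, 28.06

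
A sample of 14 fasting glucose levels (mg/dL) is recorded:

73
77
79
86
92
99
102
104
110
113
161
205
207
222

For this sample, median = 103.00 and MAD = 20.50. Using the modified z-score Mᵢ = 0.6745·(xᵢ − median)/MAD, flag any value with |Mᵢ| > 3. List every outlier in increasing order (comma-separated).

|Mᵢ| > 3 ⇔ |xᵢ − 103.00| > 3·20.50/0.6745 = 91.18.
So outliers lie outside [11.82, 194.18].
205: M = 3.36 → outlier.
207: M = 3.42 → outlier.
222: M = 3.92 → outlier.

205, 207, 222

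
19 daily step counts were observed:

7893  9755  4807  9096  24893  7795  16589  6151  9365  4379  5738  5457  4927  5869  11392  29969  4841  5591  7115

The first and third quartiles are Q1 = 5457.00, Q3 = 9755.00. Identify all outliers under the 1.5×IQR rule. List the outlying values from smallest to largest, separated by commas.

16589, 24893, 29969

IQR = Q3 − Q1 = 9755.00 − 5457.00 = 4298.00.
Lower fence = Q1 − 1.5·IQR = 5457.00 − 6447.00 = -990.00.
Upper fence = Q3 + 1.5·IQR = 9755.00 + 6447.00 = 16202.00.
16589 > 16202.00 → outlier.
24893 > 16202.00 → outlier.
29969 > 16202.00 → outlier.
All remaining values lie within [-990.00, 16202.00].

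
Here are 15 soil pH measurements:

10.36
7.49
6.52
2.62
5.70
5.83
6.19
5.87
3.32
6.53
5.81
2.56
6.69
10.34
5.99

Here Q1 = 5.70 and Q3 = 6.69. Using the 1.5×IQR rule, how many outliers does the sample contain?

IQR = 0.99; fences at 5.70 − 1.485 = 4.215 and 6.69 + 1.485 = 8.175.
Outside the cutoffs: 2.56, 2.62, 3.32, 10.34, 10.36.

5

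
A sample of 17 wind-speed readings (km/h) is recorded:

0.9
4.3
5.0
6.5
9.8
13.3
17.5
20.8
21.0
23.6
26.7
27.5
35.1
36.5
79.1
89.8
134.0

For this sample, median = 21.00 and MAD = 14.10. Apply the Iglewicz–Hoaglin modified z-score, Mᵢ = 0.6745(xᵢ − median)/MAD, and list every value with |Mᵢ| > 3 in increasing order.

|Mᵢ| > 3 ⇔ |xᵢ − 21.00| > 3·14.10/0.6745 = 62.71.
So outliers lie outside [-41.71, 83.71].
89.8: M = 3.29 → outlier.
134.0: M = 5.41 → outlier.

89.8, 134.0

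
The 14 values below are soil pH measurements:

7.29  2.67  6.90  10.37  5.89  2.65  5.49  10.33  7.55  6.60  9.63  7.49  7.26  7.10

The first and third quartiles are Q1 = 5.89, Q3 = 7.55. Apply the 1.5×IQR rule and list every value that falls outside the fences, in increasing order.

2.65, 2.67, 10.33, 10.37

IQR = Q3 − Q1 = 7.55 − 5.89 = 1.66.
Lower fence = Q1 − 1.5·IQR = 5.89 − 2.49 = 3.40.
Upper fence = Q3 + 1.5·IQR = 7.55 + 2.49 = 10.04.
2.65 < 3.40 → outlier.
2.67 < 3.40 → outlier.
10.33 > 10.04 → outlier.
10.37 > 10.04 → outlier.
All remaining values lie within [3.40, 10.04].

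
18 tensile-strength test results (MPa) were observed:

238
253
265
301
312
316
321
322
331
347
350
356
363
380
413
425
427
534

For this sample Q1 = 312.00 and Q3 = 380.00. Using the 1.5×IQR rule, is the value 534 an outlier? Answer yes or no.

IQR = Q3 − Q1 = 380.00 − 312.00 = 68.00.
Lower fence = Q1 − 1.5·IQR = 312.00 − 102.00 = 210.00.
Upper fence = Q3 + 1.5·IQR = 380.00 + 102.00 = 482.00.
534 lies above the upper fence.

yes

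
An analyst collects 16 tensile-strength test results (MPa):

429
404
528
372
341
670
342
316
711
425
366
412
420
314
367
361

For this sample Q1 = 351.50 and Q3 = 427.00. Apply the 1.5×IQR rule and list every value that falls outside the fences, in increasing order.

IQR = Q3 − Q1 = 427.00 − 351.50 = 75.50.
Lower fence = Q1 − 1.5·IQR = 351.50 − 113.25 = 238.25.
Upper fence = Q3 + 1.5·IQR = 427.00 + 113.25 = 540.25.
670 > 540.25 → outlier.
711 > 540.25 → outlier.
All remaining values lie within [238.25, 540.25].

670, 711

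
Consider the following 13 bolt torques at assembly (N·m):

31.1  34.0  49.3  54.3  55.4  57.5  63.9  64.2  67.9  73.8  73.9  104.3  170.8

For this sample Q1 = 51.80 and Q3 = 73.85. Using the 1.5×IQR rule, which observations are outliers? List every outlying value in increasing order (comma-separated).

IQR = Q3 − Q1 = 73.85 − 51.80 = 22.05.
Lower fence = Q1 − 1.5·IQR = 51.80 − 33.075 = 18.725.
Upper fence = Q3 + 1.5·IQR = 73.85 + 33.075 = 106.925.
170.8 > 106.925 → outlier.
All remaining values lie within [18.725, 106.925].

170.8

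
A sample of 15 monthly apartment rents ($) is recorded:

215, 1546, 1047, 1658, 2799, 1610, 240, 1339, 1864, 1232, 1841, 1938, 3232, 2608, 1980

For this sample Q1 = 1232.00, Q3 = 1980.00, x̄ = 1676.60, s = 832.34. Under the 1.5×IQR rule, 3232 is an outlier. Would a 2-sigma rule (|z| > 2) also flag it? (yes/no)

z = (3232 − 1676.60) / 832.34 = 1.87.
|z| = 1.87 ≤ 2.

no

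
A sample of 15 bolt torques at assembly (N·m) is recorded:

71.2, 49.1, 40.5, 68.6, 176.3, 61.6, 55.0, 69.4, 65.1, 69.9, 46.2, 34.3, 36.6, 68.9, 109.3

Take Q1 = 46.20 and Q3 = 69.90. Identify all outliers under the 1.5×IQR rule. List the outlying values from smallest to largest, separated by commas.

109.3, 176.3

IQR = Q3 − Q1 = 69.90 − 46.20 = 23.70.
Lower fence = Q1 − 1.5·IQR = 46.20 − 35.55 = 10.65.
Upper fence = Q3 + 1.5·IQR = 69.90 + 35.55 = 105.45.
109.3 > 105.45 → outlier.
176.3 > 105.45 → outlier.
All remaining values lie within [10.65, 105.45].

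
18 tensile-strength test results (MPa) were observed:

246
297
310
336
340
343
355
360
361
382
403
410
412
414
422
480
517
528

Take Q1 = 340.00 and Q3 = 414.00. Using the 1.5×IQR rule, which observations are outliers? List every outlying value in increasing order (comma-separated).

528

IQR = Q3 − Q1 = 414.00 − 340.00 = 74.00.
Lower fence = Q1 − 1.5·IQR = 340.00 − 111.00 = 229.00.
Upper fence = Q3 + 1.5·IQR = 414.00 + 111.00 = 525.00.
528 > 525.00 → outlier.
All remaining values lie within [229.00, 525.00].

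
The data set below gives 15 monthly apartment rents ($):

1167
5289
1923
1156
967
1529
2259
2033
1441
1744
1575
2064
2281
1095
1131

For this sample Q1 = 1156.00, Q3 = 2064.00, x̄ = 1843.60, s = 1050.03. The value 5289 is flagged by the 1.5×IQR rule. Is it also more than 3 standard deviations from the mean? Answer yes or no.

yes

z = (5289 − 1843.60) / 1050.03 = 3.28.
|z| = 3.28 > 3.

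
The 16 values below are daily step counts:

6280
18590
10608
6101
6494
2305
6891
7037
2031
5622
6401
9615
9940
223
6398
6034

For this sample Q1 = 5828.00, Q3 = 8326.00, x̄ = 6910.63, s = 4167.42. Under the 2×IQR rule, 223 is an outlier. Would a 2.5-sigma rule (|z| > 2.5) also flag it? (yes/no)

no

z = (223 − 6910.63) / 4167.42 = -1.60.
|z| = 1.60 ≤ 2.5.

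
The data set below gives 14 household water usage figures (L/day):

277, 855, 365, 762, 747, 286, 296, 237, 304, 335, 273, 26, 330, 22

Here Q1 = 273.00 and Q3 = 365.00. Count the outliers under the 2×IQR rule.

IQR = 92.00; fences at 273.00 − 184.00 = 89.00 and 365.00 + 184.00 = 549.00.
Outside the cutoffs: 22, 26, 747, 762, 855.

5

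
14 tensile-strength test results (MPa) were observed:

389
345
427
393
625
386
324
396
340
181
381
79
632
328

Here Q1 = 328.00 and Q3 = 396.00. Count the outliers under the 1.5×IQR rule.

4

IQR = 68.00; fences at 328.00 − 102.00 = 226.00 and 396.00 + 102.00 = 498.00.
Outside the cutoffs: 79, 181, 625, 632.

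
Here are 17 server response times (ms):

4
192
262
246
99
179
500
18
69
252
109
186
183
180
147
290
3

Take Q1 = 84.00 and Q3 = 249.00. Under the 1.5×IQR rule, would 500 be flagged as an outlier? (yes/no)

IQR = Q3 − Q1 = 249.00 − 84.00 = 165.00.
Lower fence = Q1 − 1.5·IQR = 84.00 − 247.50 = -163.50.
Upper fence = Q3 + 1.5·IQR = 249.00 + 247.50 = 496.50.
500 lies above the upper fence.

yes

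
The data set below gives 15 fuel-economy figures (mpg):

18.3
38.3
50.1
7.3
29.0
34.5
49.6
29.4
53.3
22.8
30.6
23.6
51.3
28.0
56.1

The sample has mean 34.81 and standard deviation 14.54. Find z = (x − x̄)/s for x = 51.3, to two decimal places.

z = (51.3 − 34.81) / 14.54 = 1.13.

1.13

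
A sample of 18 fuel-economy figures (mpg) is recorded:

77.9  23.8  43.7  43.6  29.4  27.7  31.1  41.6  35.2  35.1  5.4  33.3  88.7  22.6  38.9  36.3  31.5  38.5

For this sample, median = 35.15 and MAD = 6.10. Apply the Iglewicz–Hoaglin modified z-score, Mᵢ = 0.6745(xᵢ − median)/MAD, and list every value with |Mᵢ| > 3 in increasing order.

|Mᵢ| > 3 ⇔ |xᵢ − 35.15| > 3·6.10/0.6745 = 27.13.
So outliers lie outside [8.02, 62.28].
5.4: M = -3.29 → outlier.
77.9: M = 4.73 → outlier.
88.7: M = 5.92 → outlier.

5.4, 77.9, 88.7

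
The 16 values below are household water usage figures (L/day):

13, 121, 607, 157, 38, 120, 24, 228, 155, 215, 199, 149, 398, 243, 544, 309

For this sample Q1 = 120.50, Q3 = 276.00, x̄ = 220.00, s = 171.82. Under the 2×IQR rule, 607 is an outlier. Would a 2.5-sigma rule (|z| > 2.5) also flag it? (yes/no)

z = (607 − 220.00) / 171.82 = 2.25.
|z| = 2.25 ≤ 2.5.

no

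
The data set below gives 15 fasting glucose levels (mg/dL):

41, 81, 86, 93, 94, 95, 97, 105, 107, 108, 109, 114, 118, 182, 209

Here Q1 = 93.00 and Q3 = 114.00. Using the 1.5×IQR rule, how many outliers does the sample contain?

IQR = 21.00; fences at 93.00 − 31.50 = 61.50 and 114.00 + 31.50 = 145.50.
Outside the cutoffs: 41, 182, 209.

3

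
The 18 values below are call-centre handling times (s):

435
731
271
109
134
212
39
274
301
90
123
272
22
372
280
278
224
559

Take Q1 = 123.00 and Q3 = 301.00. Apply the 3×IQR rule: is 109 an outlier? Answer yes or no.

IQR = Q3 − Q1 = 301.00 − 123.00 = 178.00.
Lower fence = Q1 − 3·IQR = 123.00 − 534.00 = -411.00.
Upper fence = Q3 + 3·IQR = 301.00 + 534.00 = 835.00.
109 lies within [-411.00, 835.00].

no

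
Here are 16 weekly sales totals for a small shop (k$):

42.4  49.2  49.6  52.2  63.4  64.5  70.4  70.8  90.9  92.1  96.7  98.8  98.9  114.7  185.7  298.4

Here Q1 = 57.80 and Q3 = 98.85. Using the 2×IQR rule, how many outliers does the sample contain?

2

IQR = 41.05; fences at 57.80 − 82.10 = -24.30 and 98.85 + 82.10 = 180.95.
Outside the cutoffs: 185.7, 298.4.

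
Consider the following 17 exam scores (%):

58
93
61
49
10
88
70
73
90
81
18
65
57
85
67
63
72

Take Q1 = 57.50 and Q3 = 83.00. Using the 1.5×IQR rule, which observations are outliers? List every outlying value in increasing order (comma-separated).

IQR = Q3 − Q1 = 83.00 − 57.50 = 25.50.
Lower fence = Q1 − 1.5·IQR = 57.50 − 38.25 = 19.25.
Upper fence = Q3 + 1.5·IQR = 83.00 + 38.25 = 121.25.
10 < 19.25 → outlier.
18 < 19.25 → outlier.
All remaining values lie within [19.25, 121.25].

10, 18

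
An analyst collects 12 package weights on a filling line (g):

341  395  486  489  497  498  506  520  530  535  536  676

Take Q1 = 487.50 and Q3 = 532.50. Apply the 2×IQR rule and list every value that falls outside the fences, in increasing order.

341, 395, 676

IQR = Q3 − Q1 = 532.50 − 487.50 = 45.00.
Lower fence = Q1 − 2·IQR = 487.50 − 90.00 = 397.50.
Upper fence = Q3 + 2·IQR = 532.50 + 90.00 = 622.50.
341 < 397.50 → outlier.
395 < 397.50 → outlier.
676 > 622.50 → outlier.
All remaining values lie within [397.50, 622.50].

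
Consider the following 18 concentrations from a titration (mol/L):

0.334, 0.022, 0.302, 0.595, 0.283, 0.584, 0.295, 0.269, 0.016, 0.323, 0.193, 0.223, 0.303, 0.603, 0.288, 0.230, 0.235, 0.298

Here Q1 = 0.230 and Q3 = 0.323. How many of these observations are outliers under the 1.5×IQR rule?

IQR = 0.093; fences at 0.230 − 0.1395 = 0.0905 and 0.323 + 0.1395 = 0.4625.
Outside the cutoffs: 0.016, 0.022, 0.584, 0.595, 0.603.

5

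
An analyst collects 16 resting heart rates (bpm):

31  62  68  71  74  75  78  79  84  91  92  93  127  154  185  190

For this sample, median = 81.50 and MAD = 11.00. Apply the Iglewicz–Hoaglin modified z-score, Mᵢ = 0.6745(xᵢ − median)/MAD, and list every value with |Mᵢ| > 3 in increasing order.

|Mᵢ| > 3 ⇔ |xᵢ − 81.50| > 3·11.00/0.6745 = 48.93.
So outliers lie outside [32.57, 130.43].
31: M = -3.10 → outlier.
154: M = 4.45 → outlier.
185: M = 6.35 → outlier.
190: M = 6.65 → outlier.

31, 154, 185, 190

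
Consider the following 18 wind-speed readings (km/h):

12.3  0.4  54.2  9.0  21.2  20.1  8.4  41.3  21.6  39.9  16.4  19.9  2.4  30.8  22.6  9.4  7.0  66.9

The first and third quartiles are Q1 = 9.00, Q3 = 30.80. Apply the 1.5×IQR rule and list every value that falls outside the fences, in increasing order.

66.9

IQR = Q3 − Q1 = 30.80 − 9.00 = 21.80.
Lower fence = Q1 − 1.5·IQR = 9.00 − 32.70 = -23.70.
Upper fence = Q3 + 1.5·IQR = 30.80 + 32.70 = 63.50.
66.9 > 63.50 → outlier.
All remaining values lie within [-23.70, 63.50].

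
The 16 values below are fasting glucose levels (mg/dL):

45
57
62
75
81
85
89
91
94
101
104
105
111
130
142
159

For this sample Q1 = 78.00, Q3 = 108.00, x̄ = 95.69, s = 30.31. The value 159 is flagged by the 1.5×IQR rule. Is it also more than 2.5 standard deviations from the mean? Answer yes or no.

z = (159 − 95.69) / 30.31 = 2.09.
|z| = 2.09 ≤ 2.5.

no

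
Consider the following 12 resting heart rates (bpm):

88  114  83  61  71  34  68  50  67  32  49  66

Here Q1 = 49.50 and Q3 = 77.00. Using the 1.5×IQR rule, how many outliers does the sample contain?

IQR = 27.50; fences at 49.50 − 41.25 = 8.25 and 77.00 + 41.25 = 118.25.
Every value lies within the cutoffs.

0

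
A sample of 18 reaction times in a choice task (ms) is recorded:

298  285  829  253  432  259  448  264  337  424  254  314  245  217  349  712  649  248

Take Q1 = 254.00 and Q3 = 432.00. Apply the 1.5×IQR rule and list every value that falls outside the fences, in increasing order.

IQR = Q3 − Q1 = 432.00 − 254.00 = 178.00.
Lower fence = Q1 − 1.5·IQR = 254.00 − 267.00 = -13.00.
Upper fence = Q3 + 1.5·IQR = 432.00 + 267.00 = 699.00.
712 > 699.00 → outlier.
829 > 699.00 → outlier.
All remaining values lie within [-13.00, 699.00].

712, 829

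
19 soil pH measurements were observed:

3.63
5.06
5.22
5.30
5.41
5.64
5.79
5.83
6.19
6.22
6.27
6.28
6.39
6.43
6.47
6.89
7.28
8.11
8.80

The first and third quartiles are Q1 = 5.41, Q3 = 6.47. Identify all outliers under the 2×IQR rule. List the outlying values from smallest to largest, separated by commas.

8.80

IQR = Q3 − Q1 = 6.47 − 5.41 = 1.06.
Lower fence = Q1 − 2·IQR = 5.41 − 2.12 = 3.29.
Upper fence = Q3 + 2·IQR = 6.47 + 2.12 = 8.59.
8.80 > 8.59 → outlier.
All remaining values lie within [3.29, 8.59].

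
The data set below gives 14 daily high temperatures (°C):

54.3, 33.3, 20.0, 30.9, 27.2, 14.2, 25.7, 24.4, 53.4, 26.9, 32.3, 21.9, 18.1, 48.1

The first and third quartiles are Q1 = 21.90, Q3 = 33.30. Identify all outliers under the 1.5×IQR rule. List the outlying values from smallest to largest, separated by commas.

53.4, 54.3

IQR = Q3 − Q1 = 33.30 − 21.90 = 11.40.
Lower fence = Q1 − 1.5·IQR = 21.90 − 17.10 = 4.80.
Upper fence = Q3 + 1.5·IQR = 33.30 + 17.10 = 50.40.
53.4 > 50.40 → outlier.
54.3 > 50.40 → outlier.
All remaining values lie within [4.80, 50.40].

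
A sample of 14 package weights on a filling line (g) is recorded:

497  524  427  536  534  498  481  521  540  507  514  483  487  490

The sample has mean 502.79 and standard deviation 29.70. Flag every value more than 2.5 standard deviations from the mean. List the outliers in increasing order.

Cutoffs at x̄ ± 2.5s: 502.79 ± 2.5·29.70 = [428.54, 577.04].
427: z = -2.55, |z| > 2.5 → outlier.
Every other value lies within [428.54, 577.04].

427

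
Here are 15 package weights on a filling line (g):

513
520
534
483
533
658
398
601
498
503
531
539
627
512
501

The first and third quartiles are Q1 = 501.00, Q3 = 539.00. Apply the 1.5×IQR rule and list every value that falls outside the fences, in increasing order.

398, 601, 627, 658

IQR = Q3 − Q1 = 539.00 − 501.00 = 38.00.
Lower fence = Q1 − 1.5·IQR = 501.00 − 57.00 = 444.00.
Upper fence = Q3 + 1.5·IQR = 539.00 + 57.00 = 596.00.
398 < 444.00 → outlier.
601 > 596.00 → outlier.
627 > 596.00 → outlier.
658 > 596.00 → outlier.
All remaining values lie within [444.00, 596.00].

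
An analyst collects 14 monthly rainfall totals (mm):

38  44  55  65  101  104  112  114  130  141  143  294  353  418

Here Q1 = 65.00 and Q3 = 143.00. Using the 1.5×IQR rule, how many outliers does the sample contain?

3

IQR = 78.00; fences at 65.00 − 117.00 = -52.00 and 143.00 + 117.00 = 260.00.
Outside the cutoffs: 294, 353, 418.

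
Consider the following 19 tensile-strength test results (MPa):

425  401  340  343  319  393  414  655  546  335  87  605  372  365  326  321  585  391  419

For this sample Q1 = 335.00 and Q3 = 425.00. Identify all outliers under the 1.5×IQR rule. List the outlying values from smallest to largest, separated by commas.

87, 585, 605, 655

IQR = Q3 − Q1 = 425.00 − 335.00 = 90.00.
Lower fence = Q1 − 1.5·IQR = 335.00 − 135.00 = 200.00.
Upper fence = Q3 + 1.5·IQR = 425.00 + 135.00 = 560.00.
87 < 200.00 → outlier.
585 > 560.00 → outlier.
605 > 560.00 → outlier.
655 > 560.00 → outlier.
All remaining values lie within [200.00, 560.00].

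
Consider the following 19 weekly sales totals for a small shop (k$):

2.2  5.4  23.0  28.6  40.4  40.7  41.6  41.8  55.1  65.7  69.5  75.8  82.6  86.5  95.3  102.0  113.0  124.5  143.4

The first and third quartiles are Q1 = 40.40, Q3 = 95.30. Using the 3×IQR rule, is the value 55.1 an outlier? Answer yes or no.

no

IQR = Q3 − Q1 = 95.30 − 40.40 = 54.90.
Lower fence = Q1 − 3·IQR = 40.40 − 164.70 = -124.30.
Upper fence = Q3 + 3·IQR = 95.30 + 164.70 = 260.00.
55.1 lies within [-124.30, 260.00].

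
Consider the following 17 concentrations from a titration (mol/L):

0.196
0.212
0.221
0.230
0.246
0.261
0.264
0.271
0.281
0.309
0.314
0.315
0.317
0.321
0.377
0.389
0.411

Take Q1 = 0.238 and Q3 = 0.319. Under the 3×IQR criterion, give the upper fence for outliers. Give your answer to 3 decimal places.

0.562

IQR = Q3 − Q1 = 0.319 − 0.238 = 0.081.
Lower fence = Q1 − 3·IQR = 0.238 − 0.243 = -0.005.
Upper fence = Q3 + 3·IQR = 0.319 + 0.243 = 0.562.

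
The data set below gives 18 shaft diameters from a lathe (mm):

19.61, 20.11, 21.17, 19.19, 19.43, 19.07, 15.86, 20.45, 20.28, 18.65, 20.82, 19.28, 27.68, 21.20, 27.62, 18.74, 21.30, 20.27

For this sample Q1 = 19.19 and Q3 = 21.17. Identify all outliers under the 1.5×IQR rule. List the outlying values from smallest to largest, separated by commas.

IQR = Q3 − Q1 = 21.17 − 19.19 = 1.98.
Lower fence = Q1 − 1.5·IQR = 19.19 − 2.97 = 16.22.
Upper fence = Q3 + 1.5·IQR = 21.17 + 2.97 = 24.14.
15.86 < 16.22 → outlier.
27.62 > 24.14 → outlier.
27.68 > 24.14 → outlier.
All remaining values lie within [16.22, 24.14].

15.86, 27.62, 27.68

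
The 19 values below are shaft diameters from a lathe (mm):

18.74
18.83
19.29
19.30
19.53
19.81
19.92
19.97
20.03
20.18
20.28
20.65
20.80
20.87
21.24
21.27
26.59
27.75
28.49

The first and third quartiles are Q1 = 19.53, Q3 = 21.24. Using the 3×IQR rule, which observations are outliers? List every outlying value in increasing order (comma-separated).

26.59, 27.75, 28.49

IQR = Q3 − Q1 = 21.24 − 19.53 = 1.71.
Lower fence = Q1 − 3·IQR = 19.53 − 5.13 = 14.40.
Upper fence = Q3 + 3·IQR = 21.24 + 5.13 = 26.37.
26.59 > 26.37 → outlier.
27.75 > 26.37 → outlier.
28.49 > 26.37 → outlier.
All remaining values lie within [14.40, 26.37].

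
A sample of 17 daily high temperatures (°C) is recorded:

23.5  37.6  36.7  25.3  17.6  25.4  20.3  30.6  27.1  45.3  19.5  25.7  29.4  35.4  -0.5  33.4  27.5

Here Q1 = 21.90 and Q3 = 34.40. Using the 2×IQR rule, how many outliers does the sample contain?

IQR = 12.50; fences at 21.90 − 25.00 = -3.10 and 34.40 + 25.00 = 59.40.
Every value lies within the cutoffs.

0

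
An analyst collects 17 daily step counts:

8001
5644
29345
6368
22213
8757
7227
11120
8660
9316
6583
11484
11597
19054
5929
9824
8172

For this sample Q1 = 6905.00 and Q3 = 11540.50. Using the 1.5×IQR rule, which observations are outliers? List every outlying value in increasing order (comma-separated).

19054, 22213, 29345

IQR = Q3 − Q1 = 11540.50 − 6905.00 = 4635.50.
Lower fence = Q1 − 1.5·IQR = 6905.00 − 6953.25 = -48.25.
Upper fence = Q3 + 1.5·IQR = 11540.50 + 6953.25 = 18493.75.
19054 > 18493.75 → outlier.
22213 > 18493.75 → outlier.
29345 > 18493.75 → outlier.
All remaining values lie within [-48.25, 18493.75].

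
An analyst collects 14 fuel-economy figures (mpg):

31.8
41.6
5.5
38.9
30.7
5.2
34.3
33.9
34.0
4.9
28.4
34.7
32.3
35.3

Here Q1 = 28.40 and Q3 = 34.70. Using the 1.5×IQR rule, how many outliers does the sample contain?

IQR = 6.30; fences at 28.40 − 9.45 = 18.95 and 34.70 + 9.45 = 44.15.
Outside the cutoffs: 4.9, 5.2, 5.5.

3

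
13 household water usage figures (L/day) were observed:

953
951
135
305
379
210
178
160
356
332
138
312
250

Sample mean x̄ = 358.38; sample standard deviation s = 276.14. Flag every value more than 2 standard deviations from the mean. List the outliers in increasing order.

Cutoffs at x̄ ± 2s: 358.38 ± 2·276.14 = [-193.90, 910.66].
951: z = 2.15, |z| > 2 → outlier.
953: z = 2.15, |z| > 2 → outlier.
Every other value lies within [-193.90, 910.66].

951, 953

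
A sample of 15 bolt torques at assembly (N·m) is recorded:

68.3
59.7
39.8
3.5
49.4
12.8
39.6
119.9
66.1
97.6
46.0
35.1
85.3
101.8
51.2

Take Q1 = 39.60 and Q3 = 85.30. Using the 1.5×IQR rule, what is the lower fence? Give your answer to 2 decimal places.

IQR = Q3 − Q1 = 85.30 − 39.60 = 45.70.
Lower fence = Q1 − 1.5·IQR = 39.60 − 68.55 = -28.95.
Upper fence = Q3 + 1.5·IQR = 85.30 + 68.55 = 153.85.

-28.95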